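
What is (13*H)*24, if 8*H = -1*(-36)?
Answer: 1404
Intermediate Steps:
H = 9/2 (H = (-1*(-36))/8 = (⅛)*36 = 9/2 ≈ 4.5000)
(13*H)*24 = (13*(9/2))*24 = (117/2)*24 = 1404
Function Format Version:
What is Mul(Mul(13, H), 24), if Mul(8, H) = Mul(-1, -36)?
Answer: 1404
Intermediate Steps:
H = Rational(9, 2) (H = Mul(Rational(1, 8), Mul(-1, -36)) = Mul(Rational(1, 8), 36) = Rational(9, 2) ≈ 4.5000)
Mul(Mul(13, H), 24) = Mul(Mul(13, Rational(9, 2)), 24) = Mul(Rational(117, 2), 24) = 1404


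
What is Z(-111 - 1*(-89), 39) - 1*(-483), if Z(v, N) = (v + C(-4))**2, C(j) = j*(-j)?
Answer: 1927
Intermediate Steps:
C(j) = -j**2
Z(v, N) = (-16 + v)**2 (Z(v, N) = (v - 1*(-4)**2)**2 = (v - 1*16)**2 = (v - 16)**2 = (-16 + v)**2)
Z(-111 - 1*(-89), 39) - 1*(-483) = (-16 + (-111 - 1*(-89)))**2 - 1*(-483) = (-16 + (-111 + 89))**2 + 483 = (-16 - 22)**2 + 483 = (-38)**2 + 483 = 1444 + 483 = 1927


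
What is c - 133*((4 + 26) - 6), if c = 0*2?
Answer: -3192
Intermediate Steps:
c = 0
c - 133*((4 + 26) - 6) = 0 - 133*((4 + 26) - 6) = 0 - 133*(30 - 6) = 0 - 133*24 = 0 - 3192 = -3192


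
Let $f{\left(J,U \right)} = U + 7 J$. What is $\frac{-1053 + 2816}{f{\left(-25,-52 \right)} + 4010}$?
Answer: $\frac{1763}{3783} \approx 0.46603$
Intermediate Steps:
$\frac{-1053 + 2816}{f{\left(-25,-52 \right)} + 4010} = \frac{-1053 + 2816}{\left(-52 + 7 \left(-25\right)\right) + 4010} = \frac{1763}{\left(-52 - 175\right) + 4010} = \frac{1763}{-227 + 4010} = \frac{1763}{3783}$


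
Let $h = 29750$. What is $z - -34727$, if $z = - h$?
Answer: $4977$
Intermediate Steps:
$z = -29750$ ($z = \left(-1\right) 29750 = -29750$)
$z - -34727 = -29750 - -34727 = -29750 + 34727 = 4977$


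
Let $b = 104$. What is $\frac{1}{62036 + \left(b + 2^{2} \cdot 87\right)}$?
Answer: $\frac{1}{62488} \approx 1.6003 \cdot 10^{-5}$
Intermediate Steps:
$\frac{1}{62036 + \left(b + 2^{2} \cdot 87\right)} = \frac{1}{62036 + \left(104 + 2^{2} \cdot 87\right)} = \frac{1}{62036 + \left(104 + 4 \cdot 87\right)} = \frac{1}{62036 + \left(104 + 348\right)} = \frac{1}{62036 + 452} = \frac{1}{62488}$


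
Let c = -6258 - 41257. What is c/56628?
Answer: -3655/4356 ≈ -0.83907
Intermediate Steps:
c = -47515
c/56628 = -47515/56628 = -47515*1/56628 = -3655/4356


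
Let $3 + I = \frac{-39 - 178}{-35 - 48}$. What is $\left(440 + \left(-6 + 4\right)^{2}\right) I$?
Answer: $- \frac{14208}{83} \approx -171.18$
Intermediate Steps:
$I = - \frac{32}{83}$ ($I = -3 + \frac{-39 - 178}{-35 - 48} = -3 - \frac{217}{-83} = -3 - - \frac{217}{83} = -3 + \frac{217}{83} = - \frac{32}{83} \approx -0.38554$)
$\left(440 + \left(-6 + 4\right)^{2}\right) I = \left(440 + \left(-6 + 4\right)^{2}\right) \left(- \frac{32}{83}\right) = \left(440 + \left(-2\right)^{2}\right) \left(- \frac{32}{83}\right) = \left(440 + 4\right) \left(- \frac{32}{83}\right) = 444 \left(- \frac{32}{83}\right) = - \frac{14208}{83}$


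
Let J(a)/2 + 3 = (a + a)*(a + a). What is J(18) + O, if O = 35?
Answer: 2621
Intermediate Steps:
J(a) = -6 + 8*a**2 (J(a) = -6 + 2*((a + a)*(a + a)) = -6 + 2*((2*a)*(2*a)) = -6 + 2*(4*a**2) = -6 + 8*a**2)
J(18) + O = (-6 + 8*18**2) + 35 = (-6 + 8*324) + 35 = (-6 + 2592) + 35 = 2586 + 35 = 2621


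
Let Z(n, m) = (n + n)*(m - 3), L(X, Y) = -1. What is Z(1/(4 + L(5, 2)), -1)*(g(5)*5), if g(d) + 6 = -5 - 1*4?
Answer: 200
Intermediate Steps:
g(d) = -15 (g(d) = -6 + (-5 - 1*4) = -6 + (-5 - 4) = -6 - 9 = -15)
Z(n, m) = 2*n*(-3 + m) (Z(n, m) = (2*n)*(-3 + m) = 2*n*(-3 + m))
Z(1/(4 + L(5, 2)), -1)*(g(5)*5) = (2*(-3 - 1)/(4 - 1))*(-15*5) = (2*(-4)/3)*(-75) = (2*(⅓)*(-4))*(-75) = -8/3*(-75) = 200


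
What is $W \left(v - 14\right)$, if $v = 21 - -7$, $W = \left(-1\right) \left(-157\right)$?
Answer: $2198$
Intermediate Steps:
$W = 157$
$v = 28$ ($v = 21 + 7 = 28$)
$W \left(v - 14\right) = 157 \left(28 - 14\right) = 157 \cdot 14 = 2198$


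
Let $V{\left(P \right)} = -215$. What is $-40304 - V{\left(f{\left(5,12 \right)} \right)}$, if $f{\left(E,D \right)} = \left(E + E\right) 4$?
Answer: $-40089$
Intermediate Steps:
$f{\left(E,D \right)} = 8 E$ ($f{\left(E,D \right)} = 2 E 4 = 8 E$)
$-40304 - V{\left(f{\left(5,12 \right)} \right)} = -40304 - -215 = -40304 + 215 = -40089$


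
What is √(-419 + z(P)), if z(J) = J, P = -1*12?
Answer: I*√431 ≈ 20.761*I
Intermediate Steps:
P = -12
√(-419 + z(P)) = √(-419 - 12) = √(-431) = I*√431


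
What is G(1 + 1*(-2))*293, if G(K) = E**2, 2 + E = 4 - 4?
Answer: 1172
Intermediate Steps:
E = -2 (E = -2 + (4 - 4) = -2 + 0 = -2)
G(K) = 4 (G(K) = (-2)**2 = 4)
G(1 + 1*(-2))*293 = 4*293 = 1172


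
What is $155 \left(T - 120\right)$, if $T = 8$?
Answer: $-17360$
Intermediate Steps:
$155 \left(T - 120\right) = 155 \left(8 - 120\right) = 155 \left(-112\right) = -17360$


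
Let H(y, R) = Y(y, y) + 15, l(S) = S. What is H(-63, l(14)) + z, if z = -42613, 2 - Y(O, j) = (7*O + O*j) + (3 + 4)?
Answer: -46131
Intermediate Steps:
Y(O, j) = -5 - 7*O - O*j (Y(O, j) = 2 - ((7*O + O*j) + (3 + 4)) = 2 - ((7*O + O*j) + 7) = 2 - (7 + 7*O + O*j) = 2 + (-7 - 7*O - O*j) = -5 - 7*O - O*j)
H(y, R) = 10 - y**2 - 7*y (H(y, R) = (-5 - 7*y - y*y) + 15 = (-5 - 7*y - y**2) + 15 = (-5 - y**2 - 7*y) + 15 = 10 - y**2 - 7*y)
H(-63, l(14)) + z = (10 - 1*(-63)**2 - 7*(-63)) - 42613 = (10 - 1*3969 + 441) - 42613 = (10 - 3969 + 441) - 42613 = -3518 - 42613 = -46131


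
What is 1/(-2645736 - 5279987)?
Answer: -1/7925723 ≈ -1.2617e-7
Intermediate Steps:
1/(-2645736 - 5279987) = 1/(-7925723) = -1/7925723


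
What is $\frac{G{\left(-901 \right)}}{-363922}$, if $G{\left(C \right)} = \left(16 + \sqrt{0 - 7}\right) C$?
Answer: $\frac{7208}{181961} + \frac{901 i \sqrt{7}}{363922} \approx 0.039613 + 0.0065504 i$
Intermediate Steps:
$G{\left(C \right)} = C \left(16 + i \sqrt{7}\right)$ ($G{\left(C \right)} = \left(16 + \sqrt{-7}\right) C = \left(16 + i \sqrt{7}\right) C = C \left(16 + i \sqrt{7}\right)$)
$\frac{G{\left(-901 \right)}}{-363922} = \frac{\left(-901\right) \left(16 + i \sqrt{7}\right)}{-363922} = \left(-14416 - 901 i \sqrt{7}\right) \left(- \frac{1}{363922}\right) = \frac{7208}{181961} + \frac{901 i \sqrt{7}}{363922}$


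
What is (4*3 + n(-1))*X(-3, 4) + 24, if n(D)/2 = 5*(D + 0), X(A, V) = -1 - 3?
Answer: 16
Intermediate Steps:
X(A, V) = -4
n(D) = 10*D (n(D) = 2*(5*(D + 0)) = 2*(5*D) = 10*D)
(4*3 + n(-1))*X(-3, 4) + 24 = (4*3 + 10*(-1))*(-4) + 24 = (12 - 10)*(-4) + 24 = 2*(-4) + 24 = -8 + 24 = 16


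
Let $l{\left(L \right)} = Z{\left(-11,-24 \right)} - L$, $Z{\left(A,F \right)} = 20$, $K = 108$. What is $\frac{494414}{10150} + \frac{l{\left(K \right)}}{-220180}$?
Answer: $\frac{2721524193}{55870675} \approx 48.711$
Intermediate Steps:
$l{\left(L \right)} = 20 - L$
$\frac{494414}{10150} + \frac{l{\left(K \right)}}{-220180} = \frac{494414}{10150} + \frac{20 - 108}{-220180} = 494414 \cdot \frac{1}{10150} + \left(20 - 108\right) \left(- \frac{1}{220180}\right) = \frac{247207}{5075} - - \frac{22}{55045} = \frac{247207}{5075} + \frac{22}{55045} = \frac{2721524193}{55870675}$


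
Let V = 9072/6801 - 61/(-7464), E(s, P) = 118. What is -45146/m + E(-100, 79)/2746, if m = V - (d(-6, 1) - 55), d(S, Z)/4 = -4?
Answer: -1048776770990915/1680678962683 ≈ -624.02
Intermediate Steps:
d(S, Z) = -16 (d(S, Z) = 4*(-4) = -16)
V = 22709423/16920888 (V = 9072*(1/6801) - 61*(-1/7464) = 3024/2267 + 61/7464 = 22709423/16920888 ≈ 1.3421)
m = 1224092471/16920888 (m = 22709423/16920888 - (-16 - 55) = 22709423/16920888 - (-71) = 22709423/16920888 - 1*(-71) = 22709423/16920888 + 71 = 1224092471/16920888 ≈ 72.342)
-45146/m + E(-100, 79)/2746 = -45146/1224092471/16920888 + 118/2746 = -45146*16920888/1224092471 + 118*(1/2746) = -763910409648/1224092471 + 59/1373 = -1048776770990915/1680678962683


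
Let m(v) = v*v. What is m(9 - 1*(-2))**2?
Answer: 14641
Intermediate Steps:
m(v) = v**2
m(9 - 1*(-2))**2 = ((9 - 1*(-2))**2)**2 = ((9 + 2)**2)**2 = (11**2)**2 = 121**2 = 14641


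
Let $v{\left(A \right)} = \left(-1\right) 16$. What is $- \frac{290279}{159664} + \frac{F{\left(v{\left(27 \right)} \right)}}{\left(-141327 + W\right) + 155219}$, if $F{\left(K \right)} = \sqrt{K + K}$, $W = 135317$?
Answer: $- \frac{290279}{159664} + \frac{4 i \sqrt{2}}{149209} \approx -1.8181 + 3.7912 \cdot 10^{-5} i$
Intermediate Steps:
$v{\left(A \right)} = -16$
$F{\left(K \right)} = \sqrt{2} \sqrt{K}$ ($F{\left(K \right)} = \sqrt{2 K} = \sqrt{2} \sqrt{K}$)
$- \frac{290279}{159664} + \frac{F{\left(v{\left(27 \right)} \right)}}{\left(-141327 + W\right) + 155219} = - \frac{290279}{159664} + \frac{\sqrt{2} \sqrt{-16}}{\left(-141327 + 135317\right) + 155219} = \left(-290279\right) \frac{1}{159664} + \frac{\sqrt{2} \cdot 4 i}{-6010 + 155219} = - \frac{290279}{159664} + \frac{4 i \sqrt{2}}{149209}$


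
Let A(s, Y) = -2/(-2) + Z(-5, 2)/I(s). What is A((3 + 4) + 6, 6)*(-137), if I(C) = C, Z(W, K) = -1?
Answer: -1644/13 ≈ -126.46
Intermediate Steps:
A(s, Y) = 1 - 1/s (A(s, Y) = -2/(-2) - 1/s = -2*(-1/2) - 1/s = 1 - 1/s)
A((3 + 4) + 6, 6)*(-137) = ((-1 + ((3 + 4) + 6))/((3 + 4) + 6))*(-137) = ((-1 + (7 + 6))/(7 + 6))*(-137) = ((-1 + 13)/13)*(-137) = ((1/13)*12)*(-137) = (12/13)*(-137) = -1644/13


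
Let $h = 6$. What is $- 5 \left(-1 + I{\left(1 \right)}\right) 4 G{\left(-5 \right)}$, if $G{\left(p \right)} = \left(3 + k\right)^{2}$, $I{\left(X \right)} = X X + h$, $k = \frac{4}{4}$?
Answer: $-1920$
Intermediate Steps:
$k = 1$ ($k = 4 \cdot \frac{1}{4} = 1$)
$I{\left(X \right)} = 6 + X^{2}$ ($I{\left(X \right)} = X X + 6 = X^{2} + 6 = 6 + X^{2}$)
$G{\left(p \right)} = 16$ ($G{\left(p \right)} = \left(3 + 1\right)^{2} = 4^{2} = 16$)
$- 5 \left(-1 + I{\left(1 \right)}\right) 4 G{\left(-5 \right)} = - 5 \left(-1 + \left(6 + 1^{2}\right)\right) 4 \cdot 16 = - 5 \left(-1 + \left(6 + 1\right)\right) 64 = - 5 \left(-1 + 7\right) 64 = \left(-5\right) 6 \cdot 64 = \left(-30\right) 64 = -1920$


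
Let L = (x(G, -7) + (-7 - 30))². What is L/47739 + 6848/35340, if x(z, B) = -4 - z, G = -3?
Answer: 31495636/140591355 ≈ 0.22402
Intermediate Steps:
L = 1444 (L = ((-4 - 1*(-3)) + (-7 - 30))² = ((-4 + 3) - 37)² = (-1 - 37)² = (-38)² = 1444)
L/47739 + 6848/35340 = 1444/47739 + 6848/35340 = 1444*(1/47739) + 6848*(1/35340) = 1444/47739 + 1712/8835 = 31495636/140591355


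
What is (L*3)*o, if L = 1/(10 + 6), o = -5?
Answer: -15/16 ≈ -0.93750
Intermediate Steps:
L = 1/16 ≈ 0.062500
(L*3)*o = ((1/16)*3)*(-5) = (3/16)*(-5) = -15/16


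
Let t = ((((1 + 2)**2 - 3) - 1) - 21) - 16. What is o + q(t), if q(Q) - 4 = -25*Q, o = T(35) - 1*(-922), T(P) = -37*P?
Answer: 431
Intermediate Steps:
o = -373 (o = -37*35 - 1*(-922) = -1295 + 922 = -373)
t = -32 (t = (((3**2 - 3) - 1) - 21) - 16 = (((9 - 3) - 1) - 21) - 16 = ((6 - 1) - 21) - 16 = (5 - 21) - 16 = -16 - 16 = -32)
q(Q) = 4 - 25*Q
o + q(t) = -373 + (4 - 25*(-32)) = -373 + (4 + 800) = -373 + 804 = 431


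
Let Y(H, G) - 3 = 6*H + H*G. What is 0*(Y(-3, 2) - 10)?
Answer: 0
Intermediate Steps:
Y(H, G) = 3 + 6*H + G*H (Y(H, G) = 3 + (6*H + H*G) = 3 + (6*H + G*H) = 3 + 6*H + G*H)
0*(Y(-3, 2) - 10) = 0*((3 + 6*(-3) + 2*(-3)) - 10) = 0*((3 - 18 - 6) - 10) = 0*(-21 - 10) = 0*(-31) = 0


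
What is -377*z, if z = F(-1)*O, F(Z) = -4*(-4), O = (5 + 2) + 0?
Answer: -42224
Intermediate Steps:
O = 7 (O = 7 + 0 = 7)
F(Z) = 16
z = 112 (z = 16*7 = 112)
-377*z = -377*112 = -42224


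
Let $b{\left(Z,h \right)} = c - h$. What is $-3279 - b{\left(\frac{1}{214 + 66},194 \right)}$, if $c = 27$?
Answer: $-3112$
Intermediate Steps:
$b{\left(Z,h \right)} = 27 - h$
$-3279 - b{\left(\frac{1}{214 + 66},194 \right)} = -3279 - \left(27 - 194\right) = -3279 - -167 = -3279 + 167 = -3112$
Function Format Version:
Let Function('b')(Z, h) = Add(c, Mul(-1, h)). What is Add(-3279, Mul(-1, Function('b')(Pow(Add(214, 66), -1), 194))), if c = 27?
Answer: -3112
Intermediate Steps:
Function('b')(Z, h) = Add(27, Mul(-1, h))
Add(-3279, Mul(-1, Function('b')(Pow(Add(214, 66), -1), 194))) = Add(-3279, Mul(-1, Add(27, Mul(-1, 194)))) = Add(-3279, Mul(-1, Add(27, -194))) = Add(-3279, Mul(-1, -167)) = Add(-3279, 167) = -3112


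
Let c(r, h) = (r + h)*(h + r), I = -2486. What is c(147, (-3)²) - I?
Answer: 26822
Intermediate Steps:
c(r, h) = (h + r)² (c(r, h) = (h + r)*(h + r) = (h + r)²)
c(147, (-3)²) - I = ((-3)² + 147)² - 1*(-2486) = (9 + 147)² + 2486 = 156² + 2486 = 24336 + 2486 = 26822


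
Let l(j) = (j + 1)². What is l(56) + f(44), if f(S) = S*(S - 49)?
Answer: 3029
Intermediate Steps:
l(j) = (1 + j)²
f(S) = S*(-49 + S)
l(56) + f(44) = (1 + 56)² + 44*(-49 + 44) = 57² + 44*(-5) = 3249 - 220 = 3029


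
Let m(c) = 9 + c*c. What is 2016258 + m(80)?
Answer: 2022667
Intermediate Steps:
m(c) = 9 + c²
2016258 + m(80) = 2016258 + (9 + 80²) = 2016258 + (9 + 6400) = 2016258 + 6409 = 2022667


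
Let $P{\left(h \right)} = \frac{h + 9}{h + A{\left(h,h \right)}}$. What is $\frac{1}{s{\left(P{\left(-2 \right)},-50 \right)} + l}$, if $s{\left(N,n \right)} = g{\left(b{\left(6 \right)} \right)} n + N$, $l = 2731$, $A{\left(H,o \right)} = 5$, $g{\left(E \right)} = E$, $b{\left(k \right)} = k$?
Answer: $\frac{3}{7300} \approx 0.00041096$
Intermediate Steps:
$P{\left(h \right)} = \frac{9 + h}{5 + h}$ ($P{\left(h \right)} = \frac{h + 9}{h + 5} = \frac{9 + h}{5 + h}$)
$s{\left(N,n \right)} = N + 6 n$ ($s{\left(N,n \right)} = 6 n + N = N + 6 n$)
$\frac{1}{s{\left(P{\left(-2 \right)},-50 \right)} + l} = \frac{1}{\left(\frac{9 - 2}{5 - 2} + 6 \left(-50\right)\right) + 2731} = \frac{1}{\left(\frac{1}{3} \cdot 7 - 300\right) + 2731} = \frac{1}{\left(\frac{7}{3} - 300\right) + 2731} = \frac{1}{- \frac{893}{3} + 2731} = \frac{1}{\frac{7300}{3}} = \frac{3}{7300}$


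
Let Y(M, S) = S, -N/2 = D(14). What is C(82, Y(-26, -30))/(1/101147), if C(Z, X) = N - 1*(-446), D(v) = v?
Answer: 42279446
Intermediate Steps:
N = -28 (N = -2*14 = -28)
C(Z, X) = 418 (C(Z, X) = -28 - 1*(-446) = -28 + 446 = 418)
C(82, Y(-26, -30))/(1/101147) = 418/(1/101147) = 418*101147 = 42279446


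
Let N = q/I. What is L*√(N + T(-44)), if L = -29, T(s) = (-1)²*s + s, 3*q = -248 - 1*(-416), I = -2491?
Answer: -232*I*√8534166/2491 ≈ -272.08*I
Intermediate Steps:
q = 56 (q = (-248 - 1*(-416))/3 = (-248 + 416)/3 = (⅓)*168 = 56)
N = -56/2491 (N = 56/(-2491) = 56*(-1/2491) = -56/2491 ≈ -0.022481)
T(s) = 2*s (T(s) = 1*s + s = s + s = 2*s)
L*√(N + T(-44)) = -29*√(-56/2491 + 2*(-44)) = -29*√(-56/2491 - 88) = -232*I*√8534166/2491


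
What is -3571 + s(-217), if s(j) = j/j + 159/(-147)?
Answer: -174983/49 ≈ -3571.1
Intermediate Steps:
s(j) = -4/49 (s(j) = 1 + 159*(-1/147) = 1 - 53/49 = -4/49)
-3571 + s(-217) = -3571 - 4/49 = -174983/49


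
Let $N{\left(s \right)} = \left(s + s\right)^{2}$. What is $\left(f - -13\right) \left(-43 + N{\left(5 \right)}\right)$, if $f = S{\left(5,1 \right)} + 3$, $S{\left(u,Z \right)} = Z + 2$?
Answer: $1083$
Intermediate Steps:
$N{\left(s \right)} = 4 s^{2}$ ($N{\left(s \right)} = \left(2 s\right)^{2} = 4 s^{2}$)
$S{\left(u,Z \right)} = 2 + Z$
$f = 6$ ($f = \left(2 + 1\right) + 3 = 3 + 3 = 6$)
$\left(f - -13\right) \left(-43 + N{\left(5 \right)}\right) = \left(6 - -13\right) \left(-43 + 4 \cdot 5^{2}\right) = \left(6 + 13\right) \left(-43 + 4 \cdot 25\right) = 19 \left(-43 + 100\right) = 19 \cdot 57 = 1083$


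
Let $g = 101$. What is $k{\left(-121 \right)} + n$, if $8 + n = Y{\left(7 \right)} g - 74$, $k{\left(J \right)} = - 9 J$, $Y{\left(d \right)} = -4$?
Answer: $603$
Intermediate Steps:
$n = -486$ ($n = -8 - 478 = -486$)
$k{\left(-121 \right)} + n = \left(-9\right) \left(-121\right) - 486 = 1089 - 486 = 603$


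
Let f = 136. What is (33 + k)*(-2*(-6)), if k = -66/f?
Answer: 6633/17 ≈ 390.18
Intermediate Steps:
k = -33/68 (k = -66/136 = -66*1/136 = -33/68 ≈ -0.48529)
(33 + k)*(-2*(-6)) = (33 - 33/68)*(-2*(-6)) = (2211/68)*12 = 6633/17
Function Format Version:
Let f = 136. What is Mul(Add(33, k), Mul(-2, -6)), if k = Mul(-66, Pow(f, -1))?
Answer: Rational(6633, 17) ≈ 390.18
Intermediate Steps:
k = Rational(-33, 68) (k = Mul(-66, Pow(136, -1)) = Mul(-66, Rational(1, 136)) = Rational(-33, 68) ≈ -0.48529)
Mul(Add(33, k), Mul(-2, -6)) = Mul(Add(33, Rational(-33, 68)), Mul(-2, -6)) = Mul(Rational(2211, 68), 12) = Rational(6633, 17)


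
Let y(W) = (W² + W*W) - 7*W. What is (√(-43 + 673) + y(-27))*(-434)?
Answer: -714798 - 1302*√70 ≈ -7.2569e+5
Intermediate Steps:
y(W) = -7*W + 2*W² (y(W) = (W² + W²) - 7*W = 2*W² - 7*W = -7*W + 2*W²)
(√(-43 + 673) + y(-27))*(-434) = (√(-43 + 673) - 27*(-7 + 2*(-27)))*(-434) = (√630 - 27*(-7 - 54))*(-434) = (3*√70 - 27*(-61))*(-434) = (3*√70 + 1647)*(-434) = (1647 + 3*√70)*(-434) = -714798 - 1302*√70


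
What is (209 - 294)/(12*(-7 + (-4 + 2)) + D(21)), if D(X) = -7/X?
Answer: 51/65 ≈ 0.78462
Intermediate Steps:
(209 - 294)/(12*(-7 + (-4 + 2)) + D(21)) = (209 - 294)/(12*(-7 + (-4 + 2)) - 7/21) = -85/(12*(-7 - 2) - 7*1/21) = -85/(12*(-9) - ⅓) = -85/(-108 - ⅓) = -85/(-325/3) = -85*(-3/325) = 51/65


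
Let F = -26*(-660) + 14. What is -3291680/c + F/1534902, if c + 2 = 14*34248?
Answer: -252208589879/36796973097 ≈ -6.8541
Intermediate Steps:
c = 479470 (c = -2 + 14*34248 = -2 + 479472 = 479470)
F = 17174 (F = 17160 + 14 = 17174)
-3291680/c + F/1534902 = -3291680/479470 + 17174/1534902 = -3291680*1/479470 + 17174*(1/1534902) = -329168/47947 + 8587/767451 = -252208589879/36796973097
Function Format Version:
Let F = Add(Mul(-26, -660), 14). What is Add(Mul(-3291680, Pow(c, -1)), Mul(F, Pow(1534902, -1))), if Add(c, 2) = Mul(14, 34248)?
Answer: Rational(-252208589879, 36796973097) ≈ -6.8541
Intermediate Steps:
c = 479470 (c = Add(-2, Mul(14, 34248)) = Add(-2, 479472) = 479470)
F = 17174 (F = Add(17160, 14) = 17174)
Add(Mul(-3291680, Pow(c, -1)), Mul(F, Pow(1534902, -1))) = Add(Mul(-3291680, Pow(479470, -1)), Mul(17174, Pow(1534902, -1))) = Add(Mul(-3291680, Rational(1, 479470)), Mul(17174, Rational(1, 1534902))) = Add(Rational(-329168, 47947), Rational(8587, 767451)) = Rational(-252208589879, 36796973097)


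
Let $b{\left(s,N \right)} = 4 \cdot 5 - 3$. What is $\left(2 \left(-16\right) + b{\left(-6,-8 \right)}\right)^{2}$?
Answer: $225$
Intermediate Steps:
$b{\left(s,N \right)} = 17$ ($b{\left(s,N \right)} = 20 - 3 = 17$)
$\left(2 \left(-16\right) + b{\left(-6,-8 \right)}\right)^{2} = \left(2 \left(-16\right) + 17\right)^{2} = \left(-32 + 17\right)^{2} = \left(-15\right)^{2} = 225$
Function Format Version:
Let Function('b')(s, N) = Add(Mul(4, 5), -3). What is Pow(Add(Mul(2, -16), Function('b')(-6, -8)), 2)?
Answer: 225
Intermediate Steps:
Function('b')(s, N) = 17 (Function('b')(s, N) = Add(20, -3) = 17)
Pow(Add(Mul(2, -16), Function('b')(-6, -8)), 2) = Pow(Add(Mul(2, -16), 17), 2) = Pow(Add(-32, 17), 2) = Pow(-15, 2) = 225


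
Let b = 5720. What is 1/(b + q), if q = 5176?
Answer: 1/10896 ≈ 9.1777e-5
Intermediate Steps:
1/(b + q) = 1/(5720 + 5176) = 1/10896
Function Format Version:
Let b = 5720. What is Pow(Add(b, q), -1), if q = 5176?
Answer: Rational(1, 10896) ≈ 9.1777e-5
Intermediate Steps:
Pow(Add(b, q), -1) = Pow(Add(5720, 5176), -1) = Pow(10896, -1) = Rational(1, 10896)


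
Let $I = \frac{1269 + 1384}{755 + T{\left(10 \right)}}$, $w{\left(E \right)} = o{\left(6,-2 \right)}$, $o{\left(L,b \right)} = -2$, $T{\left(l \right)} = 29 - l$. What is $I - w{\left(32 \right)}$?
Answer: $\frac{4201}{774} \approx 5.4277$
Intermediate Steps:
$w{\left(E \right)} = -2$
$I = \frac{2653}{774}$ ($I = \frac{1269 + 1384}{755 + \left(29 - 10\right)} = \frac{2653}{755 + \left(29 - 10\right)} = \frac{2653}{755 + 19} = \frac{2653}{774} \approx 3.4277$)
$I - w{\left(32 \right)} = \frac{2653}{774} - -2 = \frac{2653}{774} + 2 = \frac{4201}{774}$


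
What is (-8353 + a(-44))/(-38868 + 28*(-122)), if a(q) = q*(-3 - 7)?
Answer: 7913/42284 ≈ 0.18714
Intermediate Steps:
a(q) = -10*q (a(q) = q*(-10) = -10*q)
(-8353 + a(-44))/(-38868 + 28*(-122)) = (-8353 - 10*(-44))/(-38868 + 28*(-122)) = (-8353 + 440)/(-38868 - 3416) = -7913/(-42284) = -7913*(-1/42284) = 7913/42284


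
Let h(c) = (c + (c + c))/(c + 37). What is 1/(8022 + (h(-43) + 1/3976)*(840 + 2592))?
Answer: 497/40659999 ≈ 1.2223e-5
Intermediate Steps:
h(c) = 3*c/(37 + c) (h(c) = (c + 2*c)/(37 + c) = (3*c)/(37 + c) = 3*c/(37 + c))
1/(8022 + (h(-43) + 1/3976)*(840 + 2592)) = 1/(8022 + (3*(-43)/(37 - 43) + 1/3976)*(840 + 2592)) = 1/(8022 + (3*(-43)/(-6) + 1/3976)*3432) = 1/(8022 + (3*(-43)*(-⅙) + 1/3976)*3432) = 1/(8022 + (43/2 + 1/3976)*3432) = 1/(8022 + (85485/3976)*3432) = 1/(8022 + 36673065/497) = 1/(40659999/497) = 497/40659999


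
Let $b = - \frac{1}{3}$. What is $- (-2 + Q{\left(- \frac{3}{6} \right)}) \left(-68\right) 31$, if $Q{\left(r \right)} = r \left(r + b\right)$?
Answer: $- \frac{10013}{3} \approx -3337.7$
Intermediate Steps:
$b = - \frac{1}{3}$ ($b = \left(-1\right) \frac{1}{3} = - \frac{1}{3} \approx -0.33333$)
$Q{\left(r \right)} = r \left(- \frac{1}{3} + r\right)$ ($Q{\left(r \right)} = r \left(r - \frac{1}{3}\right) = r \left(- \frac{1}{3} + r\right)$)
$- (-2 + Q{\left(- \frac{3}{6} \right)}) \left(-68\right) 31 = - (-2 + - \frac{3}{6} \left(- \frac{1}{3} - \frac{3}{6}\right)) \left(-68\right) 31 = - (-2 + \left(-3\right) \frac{1}{6} \left(- \frac{1}{3} - \frac{1}{2}\right)) \left(-68\right) 31 = - (-2 - \frac{- \frac{1}{3} - \frac{1}{2}}{2}) \left(-68\right) 31 = - (-2 - - \frac{5}{12}) \left(-68\right) 31 = - (-2 + \frac{5}{12}) \left(-68\right) 31 = \left(-1\right) \left(- \frac{19}{12}\right) \left(-68\right) 31 = \frac{19}{12} \left(-68\right) 31 = \left(- \frac{323}{3}\right) 31 = - \frac{10013}{3}$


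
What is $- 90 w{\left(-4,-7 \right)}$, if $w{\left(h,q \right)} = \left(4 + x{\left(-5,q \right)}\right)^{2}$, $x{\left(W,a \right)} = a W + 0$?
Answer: $-136890$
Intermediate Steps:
$x{\left(W,a \right)} = W a$ ($x{\left(W,a \right)} = W a + 0 = W a$)
$w{\left(h,q \right)} = \left(4 - 5 q\right)^{2}$
$- 90 w{\left(-4,-7 \right)} = - 90 \left(-4 + 5 \left(-7\right)\right)^{2} = - 90 \left(-4 - 35\right)^{2} = - 90 \left(-39\right)^{2} = \left(-90\right) 1521 = -136890$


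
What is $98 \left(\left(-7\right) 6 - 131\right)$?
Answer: $-16954$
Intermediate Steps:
$98 \left(\left(-7\right) 6 - 131\right) = 98 \left(-42 - 131\right) = 98 \left(-173\right) = -16954$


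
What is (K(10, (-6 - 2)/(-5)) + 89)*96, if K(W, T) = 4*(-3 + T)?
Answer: 40032/5 ≈ 8006.4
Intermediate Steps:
K(W, T) = -12 + 4*T
(K(10, (-6 - 2)/(-5)) + 89)*96 = ((-12 + 4*((-6 - 2)/(-5))) + 89)*96 = ((-12 + 4*(-8*(-⅕))) + 89)*96 = ((-12 + 4*(8/5)) + 89)*96 = ((-12 + 32/5) + 89)*96 = (-28/5 + 89)*96 = (417/5)*96 = 40032/5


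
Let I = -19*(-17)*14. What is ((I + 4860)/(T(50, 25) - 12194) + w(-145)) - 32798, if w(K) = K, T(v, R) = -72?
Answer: -202044110/6133 ≈ -32944.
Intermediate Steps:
I = 4522 (I = 323*14 = 4522)
((I + 4860)/(T(50, 25) - 12194) + w(-145)) - 32798 = ((4522 + 4860)/(-72 - 12194) - 145) - 32798 = (9382/(-12266) - 145) - 32798 = (9382*(-1/12266) - 145) - 32798 = (-4691/6133 - 145) - 32798 = -893976/6133 - 32798 = -202044110/6133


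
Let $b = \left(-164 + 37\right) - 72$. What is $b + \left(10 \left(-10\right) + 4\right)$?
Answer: $-295$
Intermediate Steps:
$b = -199$ ($b = -127 - 72 = -199$)
$b + \left(10 \left(-10\right) + 4\right) = -199 + \left(10 \left(-10\right) + 4\right) = -199 + \left(-100 + 4\right) = -199 - 96 = -295$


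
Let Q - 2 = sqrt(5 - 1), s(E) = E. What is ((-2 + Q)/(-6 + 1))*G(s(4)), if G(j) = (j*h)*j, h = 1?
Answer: -32/5 ≈ -6.4000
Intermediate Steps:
Q = 4 (Q = 2 + sqrt(5 - 1) = 2 + sqrt(4) = 2 + 2 = 4)
G(j) = j**2 (G(j) = (j*1)*j = j*j = j**2)
((-2 + Q)/(-6 + 1))*G(s(4)) = ((-2 + 4)/(-6 + 1))*4**2 = (2/(-5))*16 = (2*(-1/5))*16 = -2/5*16 = -32/5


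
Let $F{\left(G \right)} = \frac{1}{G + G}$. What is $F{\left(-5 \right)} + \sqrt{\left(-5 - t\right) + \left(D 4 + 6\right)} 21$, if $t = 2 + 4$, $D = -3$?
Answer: $- \frac{1}{10} + 21 i \sqrt{17} \approx -0.1 + 86.585 i$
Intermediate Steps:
$F{\left(G \right)} = \frac{1}{2 G}$
$t = 6$
$F{\left(-5 \right)} + \sqrt{\left(-5 - t\right) + \left(D 4 + 6\right)} 21 = \frac{1}{2 \left(-5\right)} + \sqrt{\left(-5 - 6\right) + \left(\left(-3\right) 4 + 6\right)} 21 = \frac{1}{2} \left(- \frac{1}{5}\right) + \sqrt{\left(-5 - 6\right) + \left(-12 + 6\right)} 21 = - \frac{1}{10} + \sqrt{-11 - 6} \cdot 21 = - \frac{1}{10} + \sqrt{-17} \cdot 21 = - \frac{1}{10} + i \sqrt{17} \cdot 21 = - \frac{1}{10} + 21 i \sqrt{17}$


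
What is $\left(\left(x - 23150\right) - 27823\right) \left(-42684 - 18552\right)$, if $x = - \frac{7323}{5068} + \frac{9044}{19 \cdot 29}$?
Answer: $\frac{16379326012185}{5249} \approx 3.1205 \cdot 10^{9}$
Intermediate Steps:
$x = \frac{2200001}{146972}$ ($x = \left(-7323\right) \frac{1}{5068} + \frac{9044}{551} = - \frac{7323}{5068} + 9044 \cdot \frac{1}{551} = - \frac{7323}{5068} + \frac{476}{29} = \frac{2200001}{146972} \approx 14.969$)
$\left(\left(x - 23150\right) - 27823\right) \left(-42684 - 18552\right) = \left(\left(\frac{2200001}{146972} - 23150\right) - 27823\right) \left(-42684 - 18552\right) = \left(- \frac{3400201799}{146972} - 27823\right) \left(-61236\right) = \left(- \frac{7489403755}{146972}\right) \left(-61236\right) = \frac{16379326012185}{5249}$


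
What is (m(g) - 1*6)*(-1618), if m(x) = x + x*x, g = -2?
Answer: 6472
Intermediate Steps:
m(x) = x + x²
(m(g) - 1*6)*(-1618) = (-2*(1 - 2) - 1*6)*(-1618) = (-2*(-1) - 6)*(-1618) = (2 - 6)*(-1618) = -4*(-1618) = 6472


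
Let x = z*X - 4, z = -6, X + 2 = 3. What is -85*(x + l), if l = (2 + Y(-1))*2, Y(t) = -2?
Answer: 850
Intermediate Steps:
X = 1 (X = -2 + 3 = 1)
l = 0 (l = (2 - 2)*2 = 0*2 = 0)
x = -10 (x = -6*1 - 4 = -6 - 4 = -10)
-85*(x + l) = -85*(-10 + 0) = -85*(-10) = 850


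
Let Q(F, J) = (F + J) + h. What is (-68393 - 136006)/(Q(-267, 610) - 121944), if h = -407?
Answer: 204399/122008 ≈ 1.6753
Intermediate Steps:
Q(F, J) = -407 + F + J (Q(F, J) = (F + J) - 407 = -407 + F + J)
(-68393 - 136006)/(Q(-267, 610) - 121944) = (-68393 - 136006)/((-407 - 267 + 610) - 121944) = -204399/(-64 - 121944) = -204399/(-122008) = -204399*(-1/122008) = 204399/122008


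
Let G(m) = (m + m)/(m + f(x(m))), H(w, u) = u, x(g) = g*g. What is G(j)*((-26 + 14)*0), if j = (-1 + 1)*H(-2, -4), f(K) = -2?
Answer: 0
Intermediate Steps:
x(g) = g**2
j = 0 (j = (-1 + 1)*(-4) = 0*(-4) = 0)
G(m) = 2*m/(-2 + m) (G(m) = (m + m)/(m - 2) = (2*m)/(-2 + m) = 2*m/(-2 + m))
G(j)*((-26 + 14)*0) = (2*0/(-2 + 0))*((-26 + 14)*0) = (2*0/(-2))*(-12*0) = (2*0*(-1/2))*0 = 0*0 = 0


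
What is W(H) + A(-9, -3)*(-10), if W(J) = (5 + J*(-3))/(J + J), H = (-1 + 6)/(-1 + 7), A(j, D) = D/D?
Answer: -17/2 ≈ -8.5000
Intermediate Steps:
A(j, D) = 1
H = ⅚ (H = 5/6 = 5*(⅙) = ⅚ ≈ 0.83333)
W(J) = (5 - 3*J)/(2*J) (W(J) = (5 - 3*J)/((2*J)) = (5 - 3*J)*(1/(2*J)) = (5 - 3*J)/(2*J))
W(H) + A(-9, -3)*(-10) = (5 - 3*⅚)/(2*(⅚)) + 1*(-10) = (½)*(6/5)*(5 - 5/2) - 10 = (½)*(6/5)*(5/2) - 10 = 3/2 - 10 = -17/2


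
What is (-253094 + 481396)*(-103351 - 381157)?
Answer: -110614145416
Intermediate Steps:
(-253094 + 481396)*(-103351 - 381157) = 228302*(-484508) = -110614145416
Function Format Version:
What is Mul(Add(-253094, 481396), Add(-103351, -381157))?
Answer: -110614145416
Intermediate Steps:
Mul(Add(-253094, 481396), Add(-103351, -381157)) = Mul(228302, -484508) = -110614145416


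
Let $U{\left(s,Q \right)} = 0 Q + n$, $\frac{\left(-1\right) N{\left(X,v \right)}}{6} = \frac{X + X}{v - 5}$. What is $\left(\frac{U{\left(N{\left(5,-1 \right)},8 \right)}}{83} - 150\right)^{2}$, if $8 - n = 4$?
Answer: $\frac{154902916}{6889} \approx 22486.0$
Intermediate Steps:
$n = 4$ ($n = 8 - 4 = 4$)
$N{\left(X,v \right)} = - \frac{12 X}{-5 + v}$ ($N{\left(X,v \right)} = - 6 \frac{X + X}{v - 5} = - 6 \frac{2 X}{-5 + v} = - \frac{12 X}{-5 + v}$)
$U{\left(s,Q \right)} = 4$ ($U{\left(s,Q \right)} = 0 Q + 4 = 0 + 4 = 4$)
$\left(\frac{U{\left(N{\left(5,-1 \right)},8 \right)}}{83} - 150\right)^{2} = \left(\frac{4}{83} - 150\right)^{2} = \left(- \frac{12446}{83}\right)^{2} = \frac{154902916}{6889}$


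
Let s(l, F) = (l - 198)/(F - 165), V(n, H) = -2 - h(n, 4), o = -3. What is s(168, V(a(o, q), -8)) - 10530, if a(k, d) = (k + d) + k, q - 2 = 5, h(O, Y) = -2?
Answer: -115828/11 ≈ -10530.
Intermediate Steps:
q = 7 (q = 2 + 5 = 7)
a(k, d) = d + 2*k (a(k, d) = (d + k) + k = d + 2*k)
V(n, H) = 0 (V(n, H) = -2 - 1*(-2) = -2 + 2 = 0)
s(l, F) = (-198 + l)/(-165 + F)
s(168, V(a(o, q), -8)) - 10530 = (-198 + 168)/(-165 + 0) - 10530 = -30/(-165) - 10530 = -1/165*(-30) - 10530 = 2/11 - 10530 = -115828/11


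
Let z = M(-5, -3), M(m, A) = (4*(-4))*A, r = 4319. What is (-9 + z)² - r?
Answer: -2798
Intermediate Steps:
M(m, A) = -16*A
z = 48 (z = -16*(-3) = 48)
(-9 + z)² - r = (-9 + 48)² - 1*4319 = 39² - 4319 = 1521 - 4319 = -2798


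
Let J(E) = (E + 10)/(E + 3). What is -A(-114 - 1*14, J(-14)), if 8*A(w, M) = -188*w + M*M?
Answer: -363970/121 ≈ -3008.0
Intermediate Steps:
J(E) = (10 + E)/(3 + E)
A(w, M) = -47*w/2 + M²/8 (A(w, M) = (-188*w + M*M)/8 = (-188*w + M²)/8 = (M² - 188*w)/8 = -47*w/2 + M²/8)
-A(-114 - 1*14, J(-14)) = -(-47*(-114 - 1*14)/2 + ((10 - 14)/(3 - 14))²/8) = -(-47*(-114 - 14)/2 + (-4/(-11))²/8) = -(-47/2*(-128) + (-1/11*(-4))²/8) = -(3008 + (4/11)²/8) = -(3008 + (⅛)*(16/121)) = -(3008 + 2/121) = -1*363970/121 = -363970/121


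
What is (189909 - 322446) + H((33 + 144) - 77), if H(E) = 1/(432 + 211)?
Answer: -85221290/643 ≈ -1.3254e+5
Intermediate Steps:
H(E) = 1/643
(189909 - 322446) + H((33 + 144) - 77) = (189909 - 322446) + 1/643 = -132537 + 1/643 = -85221290/643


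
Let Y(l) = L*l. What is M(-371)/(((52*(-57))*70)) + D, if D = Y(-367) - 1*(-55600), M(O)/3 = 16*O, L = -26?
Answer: 80450476/1235 ≈ 65142.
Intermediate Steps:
M(O) = 48*O (M(O) = 3*(16*O) = 48*O)
Y(l) = -26*l
D = 65142 (D = -26*(-367) - 1*(-55600) = 9542 + 55600 = 65142)
M(-371)/(((52*(-57))*70)) + D = (48*(-371))/(((52*(-57))*70)) + 65142 = -17808/((-2964*70)) + 65142 = -17808/(-207480) + 65142 = -17808*(-1/207480) + 65142 = 106/1235 + 65142 = 80450476/1235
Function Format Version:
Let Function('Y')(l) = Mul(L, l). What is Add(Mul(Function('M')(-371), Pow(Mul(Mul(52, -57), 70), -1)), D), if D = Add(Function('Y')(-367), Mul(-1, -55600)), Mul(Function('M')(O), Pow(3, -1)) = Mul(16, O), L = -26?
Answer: Rational(80450476, 1235) ≈ 65142.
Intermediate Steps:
Function('M')(O) = Mul(48, O) (Function('M')(O) = Mul(3, Mul(16, O)) = Mul(48, O))
Function('Y')(l) = Mul(-26, l)
D = 65142 (D = Add(Mul(-26, -367), Mul(-1, -55600)) = Add(9542, 55600) = 65142)
Add(Mul(Function('M')(-371), Pow(Mul(Mul(52, -57), 70), -1)), D) = Add(Mul(Mul(48, -371), Pow(Mul(Mul(52, -57), 70), -1)), 65142) = Add(Mul(-17808, Pow(Mul(-2964, 70), -1)), 65142) = Add(Mul(-17808, Pow(-207480, -1)), 65142) = Add(Mul(-17808, Rational(-1, 207480)), 65142) = Add(Rational(106, 1235), 65142) = Rational(80450476, 1235)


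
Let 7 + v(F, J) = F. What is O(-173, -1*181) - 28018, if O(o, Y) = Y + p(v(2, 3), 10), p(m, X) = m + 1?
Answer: -28203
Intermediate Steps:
v(F, J) = -7 + F
p(m, X) = 1 + m
O(o, Y) = -4 + Y (O(o, Y) = Y + (1 + (-7 + 2)) = Y + (1 - 5) = Y - 4 = -4 + Y)
O(-173, -1*181) - 28018 = (-4 - 1*181) - 28018 = (-4 - 181) - 28018 = -185 - 28018 = -28203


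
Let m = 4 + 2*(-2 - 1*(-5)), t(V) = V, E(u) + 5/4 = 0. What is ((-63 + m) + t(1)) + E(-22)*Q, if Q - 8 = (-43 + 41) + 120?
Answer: -419/2 ≈ -209.50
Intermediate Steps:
E(u) = -5/4 (E(u) = -5/4 + 0 = -5/4)
Q = 126 (Q = 8 + ((-43 + 41) + 120) = 8 + (-2 + 120) = 8 + 118 = 126)
m = 10 (m = 4 + 2*(-2 + 5) = 4 + 2*3 = 4 + 6 = 10)
((-63 + m) + t(1)) + E(-22)*Q = ((-63 + 10) + 1) - 5/4*126 = (-53 + 1) - 315/2 = -52 - 315/2 = -419/2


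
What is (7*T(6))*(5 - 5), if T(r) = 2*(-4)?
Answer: 0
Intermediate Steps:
T(r) = -8
(7*T(6))*(5 - 5) = (7*(-8))*(5 - 5) = -56*0 = 0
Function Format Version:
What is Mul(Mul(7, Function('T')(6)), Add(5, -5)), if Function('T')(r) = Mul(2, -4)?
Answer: 0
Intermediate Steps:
Function('T')(r) = -8
Mul(Mul(7, Function('T')(6)), Add(5, -5)) = Mul(Mul(7, -8), Add(5, -5)) = Mul(-56, 0) = 0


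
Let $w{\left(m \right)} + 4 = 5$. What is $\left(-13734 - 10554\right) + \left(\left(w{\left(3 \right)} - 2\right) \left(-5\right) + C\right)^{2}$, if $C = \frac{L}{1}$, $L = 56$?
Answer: $-20567$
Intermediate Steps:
$w{\left(m \right)} = 1$ ($w{\left(m \right)} = -4 + 5 = 1$)
$C = 56$ ($C = \frac{56}{1} = 56 \cdot 1 = 56$)
$\left(-13734 - 10554\right) + \left(\left(w{\left(3 \right)} - 2\right) \left(-5\right) + C\right)^{2} = \left(-13734 - 10554\right) + \left(\left(1 - 2\right) \left(-5\right) + 56\right)^{2} = -24288 + \left(\left(-1\right) \left(-5\right) + 56\right)^{2} = -24288 + \left(5 + 56\right)^{2} = -24288 + 61^{2} = -24288 + 3721 = -20567$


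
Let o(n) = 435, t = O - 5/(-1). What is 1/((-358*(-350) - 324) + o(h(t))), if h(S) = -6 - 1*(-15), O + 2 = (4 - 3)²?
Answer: 1/125411 ≈ 7.9738e-6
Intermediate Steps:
O = -1 (O = -2 + (4 - 3)² = -2 + 1² = -2 + 1 = -1)
t = 4 (t = -1 - 5/(-1) = -1 - 1*(-5) = -1 + 5 = 4)
h(S) = 9 (h(S) = -6 + 15 = 9)
1/((-358*(-350) - 324) + o(h(t))) = 1/((-358*(-350) - 324) + 435) = 1/((125300 - 324) + 435) = 1/(124976 + 435) = 1/125411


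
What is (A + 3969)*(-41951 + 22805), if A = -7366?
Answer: 65038962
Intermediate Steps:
(A + 3969)*(-41951 + 22805) = (-7366 + 3969)*(-41951 + 22805) = -3397*(-19146) = 65038962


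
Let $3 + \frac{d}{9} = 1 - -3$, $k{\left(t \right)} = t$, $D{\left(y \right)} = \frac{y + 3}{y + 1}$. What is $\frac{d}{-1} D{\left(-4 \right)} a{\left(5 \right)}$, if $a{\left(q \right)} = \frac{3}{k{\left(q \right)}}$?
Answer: $- \frac{9}{5} \approx -1.8$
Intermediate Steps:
$D{\left(y \right)} = \frac{3 + y}{1 + y}$
$d = 9$ ($d = -27 + 9 \left(1 - -3\right) = -27 + 9 \left(1 + 3\right) = -27 + 9 \cdot 4 = -27 + 36 = 9$)
$a{\left(q \right)} = \frac{3}{q}$
$\frac{d}{-1} D{\left(-4 \right)} a{\left(5 \right)} = \frac{9}{-1} \frac{3 - 4}{1 - 4} \cdot \frac{3}{5} = 9 \left(-1\right) \frac{1}{-3} \left(-1\right) 3 \cdot \frac{1}{5} = - 9 \left(\left(- \frac{1}{3}\right) \left(-1\right)\right) \frac{3}{5} = \left(-9\right) \frac{1}{3} \cdot \frac{3}{5} = \left(-3\right) \frac{3}{5} = - \frac{9}{5}$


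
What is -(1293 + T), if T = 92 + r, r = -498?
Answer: -887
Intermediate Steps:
T = -406 (T = 92 - 498 = -406)
-(1293 + T) = -(1293 - 406) = -1*887 = -887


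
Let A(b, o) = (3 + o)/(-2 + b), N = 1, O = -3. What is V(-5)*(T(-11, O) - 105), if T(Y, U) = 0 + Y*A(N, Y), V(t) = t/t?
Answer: -193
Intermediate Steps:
V(t) = 1
A(b, o) = (3 + o)/(-2 + b)
T(Y, U) = Y*(-3 - Y) (T(Y, U) = 0 + Y*((3 + Y)/(-2 + 1)) = 0 + Y*((3 + Y)/(-1)) = 0 + Y*(-(3 + Y)) = 0 + Y*(-3 - Y) = Y*(-3 - Y))
V(-5)*(T(-11, O) - 105) = 1*(-11*(-3 - 1*(-11)) - 105) = 1*(-11*(-3 + 11) - 105) = 1*(-11*8 - 105) = 1*(-88 - 105) = 1*(-193) = -193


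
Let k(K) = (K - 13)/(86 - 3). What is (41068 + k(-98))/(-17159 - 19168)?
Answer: -3408533/3015141 ≈ -1.1305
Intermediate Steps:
k(K) = -13/83 + K/83 (k(K) = (-13 + K)/83 = (-13 + K)*(1/83) = -13/83 + K/83)
(41068 + k(-98))/(-17159 - 19168) = (41068 + (-13/83 + (1/83)*(-98)))/(-17159 - 19168) = (41068 + (-13/83 - 98/83))/(-36327) = (41068 - 111/83)*(-1/36327) = (3408533/83)*(-1/36327) = -3408533/3015141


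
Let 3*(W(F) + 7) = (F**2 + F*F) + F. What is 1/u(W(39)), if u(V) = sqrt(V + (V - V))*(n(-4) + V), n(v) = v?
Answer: sqrt(255)/518160 ≈ 3.0818e-5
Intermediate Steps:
W(F) = -7 + F/3 + 2*F**2/3 (W(F) = -7 + ((F**2 + F*F) + F)/3 = -7 + ((F**2 + F**2) + F)/3 = -7 + (2*F**2 + F)/3 = -7 + (F + 2*F**2)/3 = -7 + (F/3 + 2*F**2/3) = -7 + F/3 + 2*F**2/3)
u(V) = sqrt(V)*(-4 + V) (u(V) = sqrt(V + (V - V))*(-4 + V) = sqrt(V + 0)*(-4 + V) = sqrt(V)*(-4 + V))
1/u(W(39)) = 1/(sqrt(-7 + (1/3)*39 + (2/3)*39**2)*(-4 + (-7 + (1/3)*39 + (2/3)*39**2))) = 1/(sqrt(-7 + 13 + (2/3)*1521)*(-4 + (-7 + 13 + (2/3)*1521))) = 1/(sqrt(-7 + 13 + 1014)*(-4 + (-7 + 13 + 1014))) = 1/(sqrt(1020)*(-4 + 1020)) = 1/((2*sqrt(255))*1016) = 1/(2032*sqrt(255)) = sqrt(255)/518160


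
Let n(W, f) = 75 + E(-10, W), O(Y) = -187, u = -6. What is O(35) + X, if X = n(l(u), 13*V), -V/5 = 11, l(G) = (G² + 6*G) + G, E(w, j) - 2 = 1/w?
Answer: -1101/10 ≈ -110.10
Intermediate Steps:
E(w, j) = 2 + 1/w
l(G) = G² + 7*G
V = -55 (V = -5*11 = -55)
n(W, f) = 769/10 (n(W, f) = 75 + (2 + 1/(-10)) = 75 + (2 - ⅒) = 75 + 19/10 = 769/10)
X = 769/10 ≈ 76.900
O(35) + X = -187 + 769/10 = -1101/10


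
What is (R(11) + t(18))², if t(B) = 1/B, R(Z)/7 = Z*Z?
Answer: 232471009/324 ≈ 7.1750e+5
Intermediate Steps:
R(Z) = 7*Z² (R(Z) = 7*(Z*Z) = 7*Z²)
(R(11) + t(18))² = (7*11² + 1/18)² = (7*121 + 1/18)² = (847 + 1/18)² = (15247/18)² = 232471009/324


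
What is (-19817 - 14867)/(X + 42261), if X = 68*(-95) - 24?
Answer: -34684/35777 ≈ -0.96945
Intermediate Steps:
X = -6484 (X = -6460 - 24 = -6484)
(-19817 - 14867)/(X + 42261) = (-19817 - 14867)/(-6484 + 42261) = -34684/35777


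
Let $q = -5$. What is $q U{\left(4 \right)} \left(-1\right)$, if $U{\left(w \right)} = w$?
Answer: $20$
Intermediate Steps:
$q U{\left(4 \right)} \left(-1\right) = \left(-5\right) 4 \left(-1\right) = \left(-20\right) \left(-1\right) = 20$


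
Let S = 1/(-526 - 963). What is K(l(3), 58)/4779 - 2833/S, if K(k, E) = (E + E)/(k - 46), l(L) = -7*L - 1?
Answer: 342710352862/81243 ≈ 4.2183e+6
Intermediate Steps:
l(L) = -1 - 7*L
K(k, E) = 2*E/(-46 + k) (K(k, E) = (2*E)/(-46 + k) = 2*E/(-46 + k))
S = -1/1489 (S = 1/(-1489) = -1/1489 ≈ -0.00067159)
K(l(3), 58)/4779 - 2833/S = (2*58/(-46 + (-1 - 7*3)))/4779 - 2833/(-1/1489) = (2*58/(-46 + (-1 - 21)))*(1/4779) - 2833*(-1489) = (2*58/(-46 - 22))*(1/4779) + 4218337 = (2*58/(-68))*(1/4779) + 4218337 = (2*58*(-1/68))*(1/4779) + 4218337 = -29/17*1/4779 + 4218337 = -29/81243 + 4218337 = 342710352862/81243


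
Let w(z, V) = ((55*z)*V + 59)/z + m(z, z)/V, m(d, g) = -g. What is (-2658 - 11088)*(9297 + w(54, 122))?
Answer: -120802594909/549 ≈ -2.2004e+8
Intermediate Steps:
w(z, V) = (59 + 55*V*z)/z - z/V (w(z, V) = ((55*z)*V + 59)/z + (-z)/V = (55*V*z + 59)/z - z/V = (59 + 55*V*z)/z - z/V)
(-2658 - 11088)*(9297 + w(54, 122)) = (-2658 - 11088)*(9297 + (55*122 + 59/54 - 1*54/122)) = -13746*(9297 + (6710 + 59*(1/54) - 1*54*1/122)) = -13746*(9297 + (6710 + 59/54 - 27/61)) = -13746*(9297 + 22104881/3294) = -13746*52729199/3294 = -120802594909/549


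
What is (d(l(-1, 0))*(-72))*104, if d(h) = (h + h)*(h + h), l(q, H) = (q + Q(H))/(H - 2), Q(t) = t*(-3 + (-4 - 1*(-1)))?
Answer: -7488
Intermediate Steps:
Q(t) = -6*t (Q(t) = t*(-3 + (-4 + 1)) = t*(-3 - 3) = t*(-6) = -6*t)
l(q, H) = (q - 6*H)/(-2 + H) (l(q, H) = (q - 6*H)/(H - 2) = (q - 6*H)/(-2 + H))
d(h) = 4*h² (d(h) = (2*h)*(2*h) = 4*h²)
(d(l(-1, 0))*(-72))*104 = ((4*((-1 - 6*0)/(-2 + 0))²)*(-72))*104 = ((4*((-1 + 0)/(-2))²)*(-72))*104 = ((4*(-½*(-1))²)*(-72))*104 = ((4*(½)²)*(-72))*104 = ((4*(¼))*(-72))*104 = (1*(-72))*104 = -72*104 = -7488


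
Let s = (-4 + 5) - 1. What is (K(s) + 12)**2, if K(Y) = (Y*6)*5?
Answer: 144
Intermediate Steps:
s = 0 (s = 1 - 1 = 0)
K(Y) = 30*Y (K(Y) = (6*Y)*5 = 30*Y)
(K(s) + 12)**2 = (30*0 + 12)**2 = (0 + 12)**2 = 12**2 = 144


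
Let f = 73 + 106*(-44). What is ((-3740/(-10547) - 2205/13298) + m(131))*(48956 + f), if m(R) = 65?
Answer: 405628697002875/140254006 ≈ 2.8921e+6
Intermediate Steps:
f = -4591 (f = 73 - 4664 = -4591)
((-3740/(-10547) - 2205/13298) + m(131))*(48956 + f) = ((-3740/(-10547) - 2205/13298) + 65)*(48956 - 4591) = ((-3740*(-1/10547) - 2205*1/13298) + 65)*44365 = ((3740/10547 - 2205/13298) + 65)*44365 = (26478385/140254006 + 65)*44365 = (9142988775/140254006)*44365 = 405628697002875/140254006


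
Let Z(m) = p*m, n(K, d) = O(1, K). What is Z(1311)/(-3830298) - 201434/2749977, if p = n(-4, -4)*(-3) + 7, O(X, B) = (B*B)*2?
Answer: -150229226983/3511077134382 ≈ -0.042787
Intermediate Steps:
O(X, B) = 2*B**2 (O(X, B) = B**2*2 = 2*B**2)
n(K, d) = 2*K**2
p = -89 (p = (2*(-4)**2)*(-3) + 7 = (2*16)*(-3) + 7 = 32*(-3) + 7 = -96 + 7 = -89)
Z(m) = -89*m
Z(1311)/(-3830298) - 201434/2749977 = -89*1311/(-3830298) - 201434/2749977 = -116679*(-1/3830298) - 201434*1/2749977 = 38893/1276766 - 201434/2749977 = -150229226983/3511077134382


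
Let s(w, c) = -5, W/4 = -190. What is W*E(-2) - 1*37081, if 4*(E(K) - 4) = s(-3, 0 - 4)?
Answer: -39171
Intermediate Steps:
W = -760 (W = 4*(-190) = -760)
E(K) = 11/4 (E(K) = 4 + (1/4)*(-5) = 4 - 5/4 = 11/4)
W*E(-2) - 1*37081 = -760*11/4 - 1*37081 = -2090 - 37081 = -39171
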